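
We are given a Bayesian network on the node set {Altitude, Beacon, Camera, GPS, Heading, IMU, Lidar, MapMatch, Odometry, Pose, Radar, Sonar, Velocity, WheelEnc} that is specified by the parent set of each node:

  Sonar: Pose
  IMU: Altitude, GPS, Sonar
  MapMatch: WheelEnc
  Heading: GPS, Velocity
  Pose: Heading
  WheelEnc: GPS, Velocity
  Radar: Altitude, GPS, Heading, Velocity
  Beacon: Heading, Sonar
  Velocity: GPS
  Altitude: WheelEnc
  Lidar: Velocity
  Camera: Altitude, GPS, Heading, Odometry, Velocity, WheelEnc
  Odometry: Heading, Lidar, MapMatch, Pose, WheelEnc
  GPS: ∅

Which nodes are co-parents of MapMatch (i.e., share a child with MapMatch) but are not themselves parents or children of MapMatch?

{Heading, Lidar, Pose}

Children of MapMatch: Odometry.
  Odometry also has parents Heading, Lidar, Pose, WheelEnc.
Excluding nodes already adjacent to MapMatch (Odometry, WheelEnc), the co-parent-only contribution is {Heading, Lidar, Pose}.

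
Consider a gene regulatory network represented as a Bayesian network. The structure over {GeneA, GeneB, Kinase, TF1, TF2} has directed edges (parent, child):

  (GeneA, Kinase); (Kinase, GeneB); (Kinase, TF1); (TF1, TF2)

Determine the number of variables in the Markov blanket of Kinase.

Recall MB(v) = parents ∪ children ∪ spouses, where spouses are the other parents of v's children.
Pa(Kinase) = {GeneA}.
Ch(Kinase) = {GeneB, TF1}.
Parents of each child, excluding Kinase:
  GeneB: no additional parents.
  TF1: no additional parents.
MB(Kinase) = {GeneA, GeneB, TF1}, which has 3 nodes.

3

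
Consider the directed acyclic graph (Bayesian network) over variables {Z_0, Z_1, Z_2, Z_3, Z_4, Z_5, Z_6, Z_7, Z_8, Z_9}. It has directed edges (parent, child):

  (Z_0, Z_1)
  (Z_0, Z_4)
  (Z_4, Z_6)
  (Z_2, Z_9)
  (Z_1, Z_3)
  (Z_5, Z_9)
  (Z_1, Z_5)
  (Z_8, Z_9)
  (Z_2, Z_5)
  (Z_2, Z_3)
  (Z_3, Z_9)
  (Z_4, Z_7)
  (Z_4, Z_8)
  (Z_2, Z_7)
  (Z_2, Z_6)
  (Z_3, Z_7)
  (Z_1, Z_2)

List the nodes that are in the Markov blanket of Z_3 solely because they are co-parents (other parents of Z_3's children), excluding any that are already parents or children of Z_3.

Children of Z_3: Z_7, Z_9.
  Z_7: Z_2, Z_4
  Z_9: Z_2, Z_5, Z_8
Excluding nodes already adjacent to Z_3 (Z_1, Z_2, Z_7, Z_9), the co-parent-only contribution is {Z_4, Z_5, Z_8}.

{Z_4, Z_5, Z_8}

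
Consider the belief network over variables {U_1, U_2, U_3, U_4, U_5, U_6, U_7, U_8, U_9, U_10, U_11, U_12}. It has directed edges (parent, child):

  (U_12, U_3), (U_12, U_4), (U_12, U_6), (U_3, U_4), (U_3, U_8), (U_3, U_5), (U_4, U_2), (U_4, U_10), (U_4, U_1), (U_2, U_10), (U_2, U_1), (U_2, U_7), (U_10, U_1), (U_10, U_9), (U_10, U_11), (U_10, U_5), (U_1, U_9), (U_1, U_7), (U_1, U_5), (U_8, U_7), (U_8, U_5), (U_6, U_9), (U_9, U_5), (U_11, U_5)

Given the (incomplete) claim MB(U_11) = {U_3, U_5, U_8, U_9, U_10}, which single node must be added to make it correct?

U_1

By definition, MB(U_11) is built from U_11's parents, U_11's children, and the co-parents of U_11.
Children of U_11: U_5.
U_11 has parent U_10.
Parents of each child, excluding U_11:
  U_5 also has parents U_1, U_3, U_8, U_9, U_10.
MB(U_11) = {U_1, U_3, U_5, U_8, U_9, U_10}.
Comparing with the claimed set, U_1 is missing.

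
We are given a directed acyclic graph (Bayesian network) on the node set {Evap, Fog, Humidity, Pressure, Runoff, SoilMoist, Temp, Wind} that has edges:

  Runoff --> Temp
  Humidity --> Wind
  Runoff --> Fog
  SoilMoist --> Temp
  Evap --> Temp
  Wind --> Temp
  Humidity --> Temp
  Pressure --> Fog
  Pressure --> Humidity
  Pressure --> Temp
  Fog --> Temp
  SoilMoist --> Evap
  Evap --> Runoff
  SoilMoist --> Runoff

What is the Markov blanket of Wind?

Recall MB(v) = parents ∪ children ∪ spouses, where spouses are the other parents of v's children.
Children of Wind: Temp.
Pa(Wind) = {Humidity}.
For each child, the remaining parents (spouses of Wind):
  parents(Temp) \ {Wind} = {Evap, Fog, Humidity, Pressure, Runoff, SoilMoist}.
MB(Wind) = {Evap, Fog, Humidity, Pressure, Runoff, SoilMoist, Temp}.

{Evap, Fog, Humidity, Pressure, Runoff, SoilMoist, Temp}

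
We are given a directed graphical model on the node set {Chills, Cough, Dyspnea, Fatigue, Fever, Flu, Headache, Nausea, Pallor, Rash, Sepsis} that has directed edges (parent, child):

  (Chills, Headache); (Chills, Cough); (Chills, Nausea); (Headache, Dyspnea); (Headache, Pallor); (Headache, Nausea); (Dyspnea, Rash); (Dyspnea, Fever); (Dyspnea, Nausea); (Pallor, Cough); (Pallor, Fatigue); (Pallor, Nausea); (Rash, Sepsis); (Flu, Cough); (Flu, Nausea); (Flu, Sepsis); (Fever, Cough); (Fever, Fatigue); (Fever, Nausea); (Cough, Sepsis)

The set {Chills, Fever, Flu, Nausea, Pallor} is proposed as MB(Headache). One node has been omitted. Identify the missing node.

Parents of Headache: Chills.
Children of Headache: Dyspnea, Nausea, Pallor.
Co-parents of Headache (other parents of its children):
  Dyspnea: no additional parents.
  Pallor has no other parent.
  parents(Nausea) \ {Headache} = {Chills, Dyspnea, Fever, Flu, Pallor}.
MB(Headache) = {Chills, Dyspnea, Fever, Flu, Nausea, Pallor}.
Comparing with the claimed set, Dyspnea is missing.

Dyspnea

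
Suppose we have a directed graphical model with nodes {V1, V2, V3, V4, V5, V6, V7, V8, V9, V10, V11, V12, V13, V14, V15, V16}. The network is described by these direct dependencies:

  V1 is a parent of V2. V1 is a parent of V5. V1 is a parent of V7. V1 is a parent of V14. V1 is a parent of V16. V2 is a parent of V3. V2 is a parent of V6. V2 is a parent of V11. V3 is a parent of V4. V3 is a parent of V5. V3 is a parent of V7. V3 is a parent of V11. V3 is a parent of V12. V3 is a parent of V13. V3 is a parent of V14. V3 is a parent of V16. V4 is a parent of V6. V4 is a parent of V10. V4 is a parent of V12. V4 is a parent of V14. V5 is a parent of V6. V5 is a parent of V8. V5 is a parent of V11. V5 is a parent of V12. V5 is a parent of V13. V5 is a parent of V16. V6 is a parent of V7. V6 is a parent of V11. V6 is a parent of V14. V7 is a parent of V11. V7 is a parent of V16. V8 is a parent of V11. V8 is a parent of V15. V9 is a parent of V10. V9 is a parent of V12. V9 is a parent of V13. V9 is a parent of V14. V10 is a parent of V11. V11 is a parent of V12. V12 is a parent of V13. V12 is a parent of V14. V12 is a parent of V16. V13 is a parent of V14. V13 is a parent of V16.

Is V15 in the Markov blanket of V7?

No

Recall MB(v) = parents ∪ children ∪ spouses, where spouses are the other parents of v's children.
V7 has parents V1, V3, V6.
V7's children: V11, V16.
Co-parents of V7 (other parents of its children):
  V11 also has parents V2, V3, V5, V6, V8, V10.
  V16 also has parents V1, V3, V5, V12, V13.
MB(V7) = {V1, V2, V3, V5, V6, V8, V10, V11, V12, V13, V16}; V15 is not in this set.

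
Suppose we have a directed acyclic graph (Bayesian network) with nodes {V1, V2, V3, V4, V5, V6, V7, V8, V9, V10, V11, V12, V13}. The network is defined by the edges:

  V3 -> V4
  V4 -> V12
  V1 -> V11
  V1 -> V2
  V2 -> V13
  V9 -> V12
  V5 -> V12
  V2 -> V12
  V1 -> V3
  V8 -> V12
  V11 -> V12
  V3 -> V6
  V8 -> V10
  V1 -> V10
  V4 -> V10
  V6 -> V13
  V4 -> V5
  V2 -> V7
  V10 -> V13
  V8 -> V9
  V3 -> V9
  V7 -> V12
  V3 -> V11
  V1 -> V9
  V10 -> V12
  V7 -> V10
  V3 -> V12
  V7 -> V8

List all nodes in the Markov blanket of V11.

Parents of V11: V1, V3.
Ch(V11) = {V12}.
Parents of each child, excluding V11:
  V12: V2, V3, V4, V5, V7, V8, V9, V10
MB(V11) = {V1, V2, V3, V4, V5, V7, V8, V9, V10, V12}.

{V1, V2, V3, V4, V5, V7, V8, V9, V10, V12}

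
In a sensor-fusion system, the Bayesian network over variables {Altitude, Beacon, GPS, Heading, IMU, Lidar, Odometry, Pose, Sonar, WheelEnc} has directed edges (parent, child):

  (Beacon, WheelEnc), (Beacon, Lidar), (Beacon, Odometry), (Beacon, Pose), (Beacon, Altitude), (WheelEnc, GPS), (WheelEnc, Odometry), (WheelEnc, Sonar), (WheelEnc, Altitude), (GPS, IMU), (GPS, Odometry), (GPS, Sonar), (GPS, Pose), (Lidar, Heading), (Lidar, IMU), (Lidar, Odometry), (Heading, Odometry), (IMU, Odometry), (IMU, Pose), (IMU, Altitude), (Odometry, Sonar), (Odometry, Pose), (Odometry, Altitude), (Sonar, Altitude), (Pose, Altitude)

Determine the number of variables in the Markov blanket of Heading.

Pa(Heading) = {Lidar}.
Ch(Heading) = {Odometry}.
For each child, the remaining parents (spouses of Heading):
  Odometry: Beacon, GPS, IMU, Lidar, WheelEnc
MB(Heading) = {Beacon, GPS, IMU, Lidar, Odometry, WheelEnc}, which has 6 nodes.

6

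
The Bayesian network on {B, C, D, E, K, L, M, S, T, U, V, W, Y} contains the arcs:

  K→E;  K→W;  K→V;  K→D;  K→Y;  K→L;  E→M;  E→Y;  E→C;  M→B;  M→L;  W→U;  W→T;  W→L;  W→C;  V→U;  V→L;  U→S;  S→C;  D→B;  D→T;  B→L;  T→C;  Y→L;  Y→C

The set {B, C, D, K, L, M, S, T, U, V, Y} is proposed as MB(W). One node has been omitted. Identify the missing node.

E

By definition, MB(W) is built from W's parents, W's children, and the co-parents of W.
Parents of W: K.
W has children C, L, T, U.
Parents of each child, excluding W:
  U: V
  T: D
  L: B, K, M, V, Y
  C: E, S, T, Y
MB(W) = {B, C, D, E, K, L, M, S, T, U, V, Y}.
Comparing with the claimed set, E is missing.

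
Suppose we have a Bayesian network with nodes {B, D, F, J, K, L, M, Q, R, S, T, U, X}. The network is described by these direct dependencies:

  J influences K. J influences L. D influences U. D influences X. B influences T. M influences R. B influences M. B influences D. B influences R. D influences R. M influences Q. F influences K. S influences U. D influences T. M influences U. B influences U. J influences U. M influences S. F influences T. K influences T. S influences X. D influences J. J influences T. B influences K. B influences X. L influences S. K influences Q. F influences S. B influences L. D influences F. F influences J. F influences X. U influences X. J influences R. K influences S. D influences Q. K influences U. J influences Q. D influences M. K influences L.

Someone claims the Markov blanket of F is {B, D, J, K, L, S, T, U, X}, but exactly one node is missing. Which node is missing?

The Markov blanket of a node is its parents, its children, and the other parents of its children.
Pa(F) = {D}.
Children of F: J, K, S, T, X.
For each child, the remaining parents (spouses of F):
  J also has parent D.
  K also has parents B, J.
  S's other parents are K, L, M.
  parents(T) \ {F} = {B, D, J, K}.
  parents(X) \ {F} = {B, D, S, U}.
MB(F) = {B, D, J, K, L, M, S, T, U, X}.
Comparing with the claimed set, M is missing.

M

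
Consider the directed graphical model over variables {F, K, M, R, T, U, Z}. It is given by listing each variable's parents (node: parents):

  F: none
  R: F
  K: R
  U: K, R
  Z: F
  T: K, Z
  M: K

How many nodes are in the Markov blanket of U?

The Markov blanket of a node is its parents, its children, and the other parents of its children.
U's parents: K, R.
U's children: none.
U has no children, so there are no co-parents.
MB(U) = {K, R}, which has 2 nodes.

2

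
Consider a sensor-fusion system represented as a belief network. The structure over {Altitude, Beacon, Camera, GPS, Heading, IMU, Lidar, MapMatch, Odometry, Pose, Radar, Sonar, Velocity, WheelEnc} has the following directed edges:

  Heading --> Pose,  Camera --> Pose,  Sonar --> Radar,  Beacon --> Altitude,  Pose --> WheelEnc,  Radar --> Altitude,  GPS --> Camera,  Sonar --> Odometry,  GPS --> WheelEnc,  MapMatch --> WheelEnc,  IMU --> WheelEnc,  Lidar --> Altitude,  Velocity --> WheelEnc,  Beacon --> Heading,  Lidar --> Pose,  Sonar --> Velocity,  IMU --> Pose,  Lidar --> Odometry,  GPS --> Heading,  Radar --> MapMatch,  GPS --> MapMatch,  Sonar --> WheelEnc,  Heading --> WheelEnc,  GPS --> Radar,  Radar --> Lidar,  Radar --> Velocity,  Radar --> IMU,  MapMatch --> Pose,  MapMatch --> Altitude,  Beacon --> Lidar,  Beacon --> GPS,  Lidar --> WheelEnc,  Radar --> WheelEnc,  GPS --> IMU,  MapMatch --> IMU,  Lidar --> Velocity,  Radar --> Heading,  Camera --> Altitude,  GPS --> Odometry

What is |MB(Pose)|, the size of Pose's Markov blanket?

10

By definition, MB(Pose) is built from Pose's parents, Pose's children, and the co-parents of Pose.
Pose's children: WheelEnc.
Pa(Pose) = {Camera, Heading, IMU, Lidar, MapMatch}.
Co-parents of Pose (other parents of its children):
  WheelEnc: GPS, Heading, IMU, Lidar, MapMatch, Radar, Sonar, Velocity
MB(Pose) = {Camera, GPS, Heading, IMU, Lidar, MapMatch, Radar, Sonar, Velocity, WheelEnc}, which has 10 nodes.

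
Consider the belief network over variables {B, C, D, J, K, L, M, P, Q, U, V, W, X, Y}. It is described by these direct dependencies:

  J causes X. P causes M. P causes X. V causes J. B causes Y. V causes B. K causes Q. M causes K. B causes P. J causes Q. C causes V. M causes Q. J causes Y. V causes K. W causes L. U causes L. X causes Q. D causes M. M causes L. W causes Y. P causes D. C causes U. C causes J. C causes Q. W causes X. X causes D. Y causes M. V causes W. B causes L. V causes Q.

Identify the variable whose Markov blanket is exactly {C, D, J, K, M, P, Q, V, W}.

X

The target node must have every member of {C, D, J, K, M, P, Q, V, W} as a parent, child, or co-parent, and no others.
Parents of X: J, P, W; children: D, Q; co-parents: C, J, K, M, P, V.
These exactly cover the given set, so the node is X.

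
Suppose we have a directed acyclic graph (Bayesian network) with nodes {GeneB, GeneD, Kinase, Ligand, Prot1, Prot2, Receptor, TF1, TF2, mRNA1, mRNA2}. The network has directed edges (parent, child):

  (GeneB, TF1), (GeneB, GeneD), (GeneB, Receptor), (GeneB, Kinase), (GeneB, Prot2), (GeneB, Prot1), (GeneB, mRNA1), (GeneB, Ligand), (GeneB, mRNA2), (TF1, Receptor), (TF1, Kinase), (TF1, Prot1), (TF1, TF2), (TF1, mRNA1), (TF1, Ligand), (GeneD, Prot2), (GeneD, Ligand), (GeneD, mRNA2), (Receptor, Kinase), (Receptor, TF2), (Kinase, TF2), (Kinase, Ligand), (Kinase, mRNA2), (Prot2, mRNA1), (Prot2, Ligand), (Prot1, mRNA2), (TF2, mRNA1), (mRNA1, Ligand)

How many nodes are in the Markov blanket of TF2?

6

TF2 has parents Kinase, Receptor, TF1.
Children of TF2: mRNA1.
Other parents of TF2's children:
  parents(mRNA1) \ {TF2} = {GeneB, Prot2, TF1}.
MB(TF2) = {GeneB, Kinase, Prot2, Receptor, TF1, mRNA1}, which has 6 nodes.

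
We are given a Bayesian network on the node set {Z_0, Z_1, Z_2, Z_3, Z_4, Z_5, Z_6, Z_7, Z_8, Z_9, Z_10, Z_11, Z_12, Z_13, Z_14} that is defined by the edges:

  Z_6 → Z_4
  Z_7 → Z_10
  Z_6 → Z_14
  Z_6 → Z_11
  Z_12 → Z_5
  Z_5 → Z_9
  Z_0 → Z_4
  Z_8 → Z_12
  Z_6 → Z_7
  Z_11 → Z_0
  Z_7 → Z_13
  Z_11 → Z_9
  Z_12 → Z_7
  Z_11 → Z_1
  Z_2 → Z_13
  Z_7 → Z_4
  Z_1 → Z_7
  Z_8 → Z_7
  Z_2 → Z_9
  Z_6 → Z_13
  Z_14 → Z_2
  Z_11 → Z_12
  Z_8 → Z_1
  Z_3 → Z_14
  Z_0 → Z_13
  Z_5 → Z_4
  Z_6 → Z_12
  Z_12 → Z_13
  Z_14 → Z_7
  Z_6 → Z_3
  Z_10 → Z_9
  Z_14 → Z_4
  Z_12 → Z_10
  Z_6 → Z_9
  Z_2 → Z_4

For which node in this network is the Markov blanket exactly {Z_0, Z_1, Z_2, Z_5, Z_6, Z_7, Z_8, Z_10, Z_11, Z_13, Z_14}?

The target node must have every member of {Z_0, Z_1, Z_2, Z_5, Z_6, Z_7, Z_8, Z_10, Z_11, Z_13, Z_14} as a parent, child, or co-parent, and no others.
Parents of Z_12: Z_6, Z_8, Z_11; children: Z_5, Z_7, Z_10, Z_13; co-parents: Z_0, Z_1, Z_2, Z_6, Z_7, Z_8, Z_14.
These exactly cover the given set, so the node is Z_12.

Z_12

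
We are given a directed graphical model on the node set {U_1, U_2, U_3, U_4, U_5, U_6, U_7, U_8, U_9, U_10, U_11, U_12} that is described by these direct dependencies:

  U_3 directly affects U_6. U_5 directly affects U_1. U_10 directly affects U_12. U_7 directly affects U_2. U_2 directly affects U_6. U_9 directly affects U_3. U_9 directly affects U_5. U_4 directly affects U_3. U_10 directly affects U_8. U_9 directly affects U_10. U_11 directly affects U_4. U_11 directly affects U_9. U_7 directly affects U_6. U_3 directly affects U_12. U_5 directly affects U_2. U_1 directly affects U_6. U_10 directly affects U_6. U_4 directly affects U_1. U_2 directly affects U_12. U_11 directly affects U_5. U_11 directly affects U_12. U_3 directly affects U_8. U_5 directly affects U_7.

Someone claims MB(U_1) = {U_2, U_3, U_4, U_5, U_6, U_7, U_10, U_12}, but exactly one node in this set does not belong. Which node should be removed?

U_12

Recall MB(v) = parents ∪ children ∪ spouses, where spouses are the other parents of v's children.
Parents of U_1: U_4, U_5.
Children of U_1: U_6.
For each child, the remaining parents (spouses of U_1):
  U_6: U_2, U_3, U_7, U_10
MB(U_1) = {U_2, U_3, U_4, U_5, U_6, U_7, U_10}.
U_12 is neither a parent, child, nor co-parent of U_1, so it does not belong.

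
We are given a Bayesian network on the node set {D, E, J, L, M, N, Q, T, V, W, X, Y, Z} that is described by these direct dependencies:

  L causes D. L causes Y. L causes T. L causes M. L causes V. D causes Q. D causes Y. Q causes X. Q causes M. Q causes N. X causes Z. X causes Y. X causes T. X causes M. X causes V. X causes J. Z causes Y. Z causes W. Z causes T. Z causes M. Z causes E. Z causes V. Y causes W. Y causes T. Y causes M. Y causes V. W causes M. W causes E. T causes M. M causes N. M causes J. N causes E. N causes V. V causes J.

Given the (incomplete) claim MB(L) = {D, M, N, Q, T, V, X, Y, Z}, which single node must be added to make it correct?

Recall MB(v) = parents ∪ children ∪ spouses, where spouses are the other parents of v's children.
Parents of L: none.
Children of L: D, M, T, V, Y.
Parents of each child, excluding L:
  D: no additional parents.
  parents(Y) \ {L} = {D, X, Z}.
  T also has parents X, Y, Z.
  parents(M) \ {L} = {Q, T, W, X, Y, Z}.
  V also has parents N, X, Y, Z.
MB(L) = {D, M, N, Q, T, V, W, X, Y, Z}.
Comparing with the claimed set, W is missing.

W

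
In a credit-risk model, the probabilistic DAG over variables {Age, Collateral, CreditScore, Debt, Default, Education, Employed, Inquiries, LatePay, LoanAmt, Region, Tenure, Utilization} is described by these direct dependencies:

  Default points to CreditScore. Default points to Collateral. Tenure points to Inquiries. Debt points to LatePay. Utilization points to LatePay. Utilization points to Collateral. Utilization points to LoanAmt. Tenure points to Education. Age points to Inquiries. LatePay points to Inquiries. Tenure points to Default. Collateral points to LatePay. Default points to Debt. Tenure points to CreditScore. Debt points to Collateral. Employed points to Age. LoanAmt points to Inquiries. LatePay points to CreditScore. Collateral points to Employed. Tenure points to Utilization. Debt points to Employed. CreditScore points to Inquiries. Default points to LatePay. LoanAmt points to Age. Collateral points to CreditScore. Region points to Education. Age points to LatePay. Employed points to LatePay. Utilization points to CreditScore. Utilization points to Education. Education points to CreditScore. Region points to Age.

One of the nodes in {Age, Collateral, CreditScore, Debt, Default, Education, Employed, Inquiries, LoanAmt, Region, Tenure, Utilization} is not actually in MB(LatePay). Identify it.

A node's Markov blanket = Pa ∪ Ch ∪ (parents of Ch other than the node itself).
LatePay's children: CreditScore, Inquiries.
LatePay has parents Age, Collateral, Debt, Default, Employed, Utilization.
For each child, the remaining parents (spouses of LatePay):
  parents(CreditScore) \ {LatePay} = {Collateral, Default, Education, Tenure, Utilization}.
  Inquiries's other parents are Age, CreditScore, LoanAmt, Tenure.
MB(LatePay) = {Age, Collateral, CreditScore, Debt, Default, Education, Employed, Inquiries, LoanAmt, Tenure, Utilization}.
Region is neither a parent, child, nor co-parent of LatePay, so it does not belong.

Region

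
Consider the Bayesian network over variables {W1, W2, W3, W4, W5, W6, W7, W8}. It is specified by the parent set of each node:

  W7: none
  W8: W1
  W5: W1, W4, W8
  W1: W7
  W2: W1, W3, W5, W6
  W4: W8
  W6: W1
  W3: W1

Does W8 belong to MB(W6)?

W6 has child W2.
Pa(W6) = {W1}.
Co-parents of W6 (other parents of its children):
  parents(W2) \ {W6} = {W1, W3, W5}.
MB(W6) = {W1, W2, W3, W5}; W8 is not in this set.

No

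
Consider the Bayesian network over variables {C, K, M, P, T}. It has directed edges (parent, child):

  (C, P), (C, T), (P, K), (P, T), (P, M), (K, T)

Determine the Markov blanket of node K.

{C, P, T}

Pa(K) = {P}.
K has child T.
Co-parents of K (other parents of its children):
  T also has parents C, P.
Taking the union gives {C, P, T}.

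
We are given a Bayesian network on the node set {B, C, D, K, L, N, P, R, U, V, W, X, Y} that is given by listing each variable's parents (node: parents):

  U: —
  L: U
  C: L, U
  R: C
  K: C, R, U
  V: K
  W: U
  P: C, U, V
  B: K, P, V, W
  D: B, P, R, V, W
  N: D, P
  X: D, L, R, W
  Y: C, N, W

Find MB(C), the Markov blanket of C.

{K, L, N, P, R, U, V, W, Y}

The Markov blanket of a node is its parents, its children, and the other parents of its children.
C has children K, P, R, Y.
Parents of C: L, U.
Parents of each child, excluding C:
  R: —
  K: R, U
  P: U, V
  Y: N, W
So the Markov blanket of C is {K, L, N, P, R, U, V, W, Y}.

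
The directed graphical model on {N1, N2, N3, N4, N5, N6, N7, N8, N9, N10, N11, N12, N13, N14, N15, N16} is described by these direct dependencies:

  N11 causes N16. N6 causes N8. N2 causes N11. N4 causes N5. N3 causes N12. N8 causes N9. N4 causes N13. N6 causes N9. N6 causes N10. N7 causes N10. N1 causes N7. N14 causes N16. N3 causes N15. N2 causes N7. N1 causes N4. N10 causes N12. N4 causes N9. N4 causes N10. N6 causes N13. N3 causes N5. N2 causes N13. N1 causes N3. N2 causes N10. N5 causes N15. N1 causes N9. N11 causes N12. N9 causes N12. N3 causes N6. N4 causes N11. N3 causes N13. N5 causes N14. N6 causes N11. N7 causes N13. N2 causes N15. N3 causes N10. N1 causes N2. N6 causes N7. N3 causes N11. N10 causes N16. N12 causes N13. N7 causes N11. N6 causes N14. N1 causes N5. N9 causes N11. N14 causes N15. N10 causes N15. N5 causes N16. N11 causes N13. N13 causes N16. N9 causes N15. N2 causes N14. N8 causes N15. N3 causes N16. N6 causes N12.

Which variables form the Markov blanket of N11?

{N2, N3, N4, N5, N6, N7, N9, N10, N12, N13, N14, N16}

Recall MB(v) = parents ∪ children ∪ spouses, where spouses are the other parents of v's children.
Children of N11: N12, N13, N16.
Parents of N11: N2, N3, N4, N6, N7, N9.
Other parents of N11's children:
  N12 also has parents N3, N6, N9, N10.
  N13's other parents are N2, N3, N4, N6, N7, N12.
  parents(N16) \ {N11} = {N3, N5, N10, N13, N14}.
So the Markov blanket of N11 is {N2, N3, N4, N5, N6, N7, N9, N10, N12, N13, N14, N16}.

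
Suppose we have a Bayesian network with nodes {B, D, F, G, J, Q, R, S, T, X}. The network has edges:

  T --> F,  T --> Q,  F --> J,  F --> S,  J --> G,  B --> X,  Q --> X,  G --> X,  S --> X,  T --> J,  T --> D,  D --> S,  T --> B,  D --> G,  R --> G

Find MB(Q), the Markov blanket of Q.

{B, G, S, T, X}

Pa(Q) = {T}.
Q's children: X.
Parents of each child, excluding Q:
  X: B, G, S
So the Markov blanket of Q is {B, G, S, T, X}.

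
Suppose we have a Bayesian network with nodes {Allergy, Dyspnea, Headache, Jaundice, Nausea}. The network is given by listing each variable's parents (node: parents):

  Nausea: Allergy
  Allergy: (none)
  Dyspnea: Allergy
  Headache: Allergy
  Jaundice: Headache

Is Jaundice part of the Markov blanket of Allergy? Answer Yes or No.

A node's Markov blanket = Pa ∪ Ch ∪ (parents of Ch other than the node itself).
Parents of Allergy: none.
Ch(Allergy) = {Dyspnea, Headache, Nausea}.
Parents of each child, excluding Allergy:
  Dyspnea has no other parent.
  Headache: no additional parents.
  Nausea: no additional parents.
MB(Allergy) = {Dyspnea, Headache, Nausea}; Jaundice is not in this set.

No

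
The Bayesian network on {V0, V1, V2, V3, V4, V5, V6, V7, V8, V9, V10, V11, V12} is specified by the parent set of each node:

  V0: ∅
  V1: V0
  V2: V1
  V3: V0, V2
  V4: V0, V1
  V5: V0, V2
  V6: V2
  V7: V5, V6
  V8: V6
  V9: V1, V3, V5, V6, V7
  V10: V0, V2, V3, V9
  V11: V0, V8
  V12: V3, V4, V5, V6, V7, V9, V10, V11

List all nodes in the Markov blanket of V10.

{V0, V2, V3, V4, V5, V6, V7, V9, V11, V12}

V10 has parents V0, V2, V3, V9.
V10's children: V12.
Parents of each child, excluding V10:
  V12: V3, V4, V5, V6, V7, V9, V11
Taking the union gives {V0, V2, V3, V4, V5, V6, V7, V9, V11, V12}.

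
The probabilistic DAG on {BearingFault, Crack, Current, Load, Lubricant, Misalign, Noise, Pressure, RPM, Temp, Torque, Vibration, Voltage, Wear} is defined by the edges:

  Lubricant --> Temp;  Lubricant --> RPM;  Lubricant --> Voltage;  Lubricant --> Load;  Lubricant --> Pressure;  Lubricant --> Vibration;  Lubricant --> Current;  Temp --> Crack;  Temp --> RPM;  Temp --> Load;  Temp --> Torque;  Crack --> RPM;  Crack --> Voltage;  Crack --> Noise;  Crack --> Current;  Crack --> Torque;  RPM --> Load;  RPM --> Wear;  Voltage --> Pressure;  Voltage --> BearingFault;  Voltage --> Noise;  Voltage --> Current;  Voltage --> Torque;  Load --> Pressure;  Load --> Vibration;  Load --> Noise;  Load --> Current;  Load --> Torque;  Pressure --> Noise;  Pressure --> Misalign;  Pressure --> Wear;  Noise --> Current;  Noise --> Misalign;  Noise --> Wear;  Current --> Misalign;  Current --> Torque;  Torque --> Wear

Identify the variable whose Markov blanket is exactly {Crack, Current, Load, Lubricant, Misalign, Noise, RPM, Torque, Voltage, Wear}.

Pressure

The target node must have every member of {Crack, Current, Load, Lubricant, Misalign, Noise, RPM, Torque, Voltage, Wear} as a parent, child, or co-parent, and no others.
Parents of Pressure: Load, Lubricant, Voltage; children: Misalign, Noise, Wear; co-parents: Crack, Current, Load, Noise, RPM, Torque, Voltage.
These exactly cover the given set, so the node is Pressure.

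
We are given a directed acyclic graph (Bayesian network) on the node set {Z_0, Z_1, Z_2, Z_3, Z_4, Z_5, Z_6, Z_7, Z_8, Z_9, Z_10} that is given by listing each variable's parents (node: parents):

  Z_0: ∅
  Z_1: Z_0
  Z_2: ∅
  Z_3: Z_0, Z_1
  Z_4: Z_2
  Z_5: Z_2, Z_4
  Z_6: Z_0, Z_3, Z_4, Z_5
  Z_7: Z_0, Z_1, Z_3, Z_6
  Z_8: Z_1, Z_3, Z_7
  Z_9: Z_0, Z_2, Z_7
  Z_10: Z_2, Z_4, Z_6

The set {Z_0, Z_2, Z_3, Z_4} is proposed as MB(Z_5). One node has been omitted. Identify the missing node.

Z_6

By definition, MB(Z_5) is built from Z_5's parents, Z_5's children, and the co-parents of Z_5.
Pa(Z_5) = {Z_2, Z_4}.
Ch(Z_5) = {Z_6}.
Co-parents of Z_5 (other parents of its children):
  Z_6's other parents are Z_0, Z_3, Z_4.
MB(Z_5) = {Z_0, Z_2, Z_3, Z_4, Z_6}.
Comparing with the claimed set, Z_6 is missing.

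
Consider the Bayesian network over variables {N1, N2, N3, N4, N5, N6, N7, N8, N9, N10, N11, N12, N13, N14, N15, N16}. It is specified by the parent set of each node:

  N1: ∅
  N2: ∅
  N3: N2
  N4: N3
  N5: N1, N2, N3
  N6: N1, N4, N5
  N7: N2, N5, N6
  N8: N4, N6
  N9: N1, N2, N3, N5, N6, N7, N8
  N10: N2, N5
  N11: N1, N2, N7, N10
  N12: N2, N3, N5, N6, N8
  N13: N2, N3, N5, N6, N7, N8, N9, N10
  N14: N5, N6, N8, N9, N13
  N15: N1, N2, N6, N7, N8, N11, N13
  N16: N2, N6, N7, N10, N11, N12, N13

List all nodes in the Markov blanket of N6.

The Markov blanket of a node is its parents, its children, and the other parents of its children.
N6 has parents N1, N4, N5.
N6's children: N7, N8, N9, N12, N13, N14, N15, N16.
For each child, the remaining parents (spouses of N6):
  N7: N2, N5
  N8: N4
  N9: N1, N2, N3, N5, N7, N8
  N12: N2, N3, N5, N8
  N13: N2, N3, N5, N7, N8, N9, N10
  N14: N5, N8, N9, N13
  N15: N1, N2, N7, N8, N11, N13
  N16: N2, N7, N10, N11, N12, N13
So the Markov blanket of N6 is {N1, N2, N3, N4, N5, N7, N8, N9, N10, N11, N12, N13, N14, N15, N16}.

{N1, N2, N3, N4, N5, N7, N8, N9, N10, N11, N12, N13, N14, N15, N16}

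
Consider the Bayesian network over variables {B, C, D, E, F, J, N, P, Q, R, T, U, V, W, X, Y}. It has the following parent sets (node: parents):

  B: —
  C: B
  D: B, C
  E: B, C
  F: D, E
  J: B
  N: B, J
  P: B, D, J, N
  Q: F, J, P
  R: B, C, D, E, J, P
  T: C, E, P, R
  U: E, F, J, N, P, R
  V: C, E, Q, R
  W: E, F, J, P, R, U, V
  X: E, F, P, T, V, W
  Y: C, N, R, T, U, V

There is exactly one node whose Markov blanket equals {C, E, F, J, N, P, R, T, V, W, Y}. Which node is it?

U

The target node must have every member of {C, E, F, J, N, P, R, T, V, W, Y} as a parent, child, or co-parent, and no others.
Parents of U: E, F, J, N, P, R; children: W, Y; co-parents: C, E, F, J, N, P, R, T, V.
These exactly cover the given set, so the node is U.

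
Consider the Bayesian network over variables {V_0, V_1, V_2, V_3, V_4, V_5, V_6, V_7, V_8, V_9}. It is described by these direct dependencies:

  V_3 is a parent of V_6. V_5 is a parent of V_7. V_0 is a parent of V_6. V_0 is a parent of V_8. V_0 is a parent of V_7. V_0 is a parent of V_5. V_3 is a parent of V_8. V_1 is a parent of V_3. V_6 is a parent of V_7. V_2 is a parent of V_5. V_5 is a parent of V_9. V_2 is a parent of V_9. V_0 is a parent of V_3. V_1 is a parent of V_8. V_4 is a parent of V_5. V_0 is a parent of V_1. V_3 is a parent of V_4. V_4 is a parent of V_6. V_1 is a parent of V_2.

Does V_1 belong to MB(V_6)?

V_6 has parents V_0, V_3, V_4.
Children of V_6: V_7.
For each child, the remaining parents (spouses of V_6):
  parents(V_7) \ {V_6} = {V_0, V_5}.
MB(V_6) = {V_0, V_3, V_4, V_5, V_7}; V_1 is not in this set.

No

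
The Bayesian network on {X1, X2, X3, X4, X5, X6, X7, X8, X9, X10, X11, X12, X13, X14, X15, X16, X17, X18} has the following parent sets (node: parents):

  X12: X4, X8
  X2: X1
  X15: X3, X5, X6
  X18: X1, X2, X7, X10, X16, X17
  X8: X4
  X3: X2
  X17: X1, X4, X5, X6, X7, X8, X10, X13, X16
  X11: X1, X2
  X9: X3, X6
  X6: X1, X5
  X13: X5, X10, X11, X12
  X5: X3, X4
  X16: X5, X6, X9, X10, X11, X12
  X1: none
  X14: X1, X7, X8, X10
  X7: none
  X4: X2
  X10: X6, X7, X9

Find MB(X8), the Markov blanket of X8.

Ch(X8) = {X12, X14, X17}.
Pa(X8) = {X4}.
Other parents of X8's children:
  X12's other parent is X4.
  parents(X14) \ {X8} = {X1, X7, X10}.
  X17 also has parents X1, X4, X5, X6, X7, X10, X13, X16.
Taking the union gives {X1, X4, X5, X6, X7, X10, X12, X13, X14, X16, X17}.

{X1, X4, X5, X6, X7, X10, X12, X13, X14, X16, X17}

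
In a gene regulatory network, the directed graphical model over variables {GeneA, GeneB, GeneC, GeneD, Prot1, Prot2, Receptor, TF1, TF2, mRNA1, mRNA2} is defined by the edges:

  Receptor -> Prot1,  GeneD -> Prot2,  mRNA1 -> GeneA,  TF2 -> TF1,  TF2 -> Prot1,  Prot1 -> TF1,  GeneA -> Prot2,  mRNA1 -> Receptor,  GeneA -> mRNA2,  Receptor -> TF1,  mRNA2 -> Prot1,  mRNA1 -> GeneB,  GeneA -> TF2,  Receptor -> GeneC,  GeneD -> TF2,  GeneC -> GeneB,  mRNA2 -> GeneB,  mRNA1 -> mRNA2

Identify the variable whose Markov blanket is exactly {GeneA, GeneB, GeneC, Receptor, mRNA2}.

mRNA1

The target node must have every member of {GeneA, GeneB, GeneC, Receptor, mRNA2} as a parent, child, or co-parent, and no others.
Parents of mRNA1: none; children: GeneA, GeneB, Receptor, mRNA2; co-parents: GeneA, GeneC, mRNA2.
These exactly cover the given set, so the node is mRNA1.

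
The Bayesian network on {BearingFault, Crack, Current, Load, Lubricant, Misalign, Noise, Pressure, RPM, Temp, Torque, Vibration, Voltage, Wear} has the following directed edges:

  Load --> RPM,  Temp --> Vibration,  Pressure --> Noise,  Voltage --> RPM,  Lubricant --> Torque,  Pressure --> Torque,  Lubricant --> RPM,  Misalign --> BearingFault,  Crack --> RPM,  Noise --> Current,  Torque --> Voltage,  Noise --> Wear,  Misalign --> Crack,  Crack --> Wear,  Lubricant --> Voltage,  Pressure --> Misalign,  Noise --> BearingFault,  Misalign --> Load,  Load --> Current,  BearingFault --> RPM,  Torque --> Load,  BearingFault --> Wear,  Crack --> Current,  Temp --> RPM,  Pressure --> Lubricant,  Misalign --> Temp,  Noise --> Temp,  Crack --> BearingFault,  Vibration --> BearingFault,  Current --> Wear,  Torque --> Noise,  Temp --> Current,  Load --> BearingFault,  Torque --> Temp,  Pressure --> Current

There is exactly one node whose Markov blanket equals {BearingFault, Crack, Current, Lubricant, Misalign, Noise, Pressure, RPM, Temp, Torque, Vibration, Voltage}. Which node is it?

Load

The target node must have every member of {BearingFault, Crack, Current, Lubricant, Misalign, Noise, Pressure, RPM, Temp, Torque, Vibration, Voltage} as a parent, child, or co-parent, and no others.
Parents of Load: Misalign, Torque; children: BearingFault, Current, RPM; co-parents: BearingFault, Crack, Lubricant, Misalign, Noise, Pressure, Temp, Vibration, Voltage.
These exactly cover the given set, so the node is Load.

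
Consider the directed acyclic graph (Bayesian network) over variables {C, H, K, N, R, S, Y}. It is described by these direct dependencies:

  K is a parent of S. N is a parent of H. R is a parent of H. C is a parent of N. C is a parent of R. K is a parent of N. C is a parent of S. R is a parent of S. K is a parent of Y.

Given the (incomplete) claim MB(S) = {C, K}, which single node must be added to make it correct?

Recall MB(v) = parents ∪ children ∪ spouses, where spouses are the other parents of v's children.
S's children: none.
S has parents C, K, R.
S has no children, so there are no co-parents.
MB(S) = {C, K, R}.
Comparing with the claimed set, R is missing.

R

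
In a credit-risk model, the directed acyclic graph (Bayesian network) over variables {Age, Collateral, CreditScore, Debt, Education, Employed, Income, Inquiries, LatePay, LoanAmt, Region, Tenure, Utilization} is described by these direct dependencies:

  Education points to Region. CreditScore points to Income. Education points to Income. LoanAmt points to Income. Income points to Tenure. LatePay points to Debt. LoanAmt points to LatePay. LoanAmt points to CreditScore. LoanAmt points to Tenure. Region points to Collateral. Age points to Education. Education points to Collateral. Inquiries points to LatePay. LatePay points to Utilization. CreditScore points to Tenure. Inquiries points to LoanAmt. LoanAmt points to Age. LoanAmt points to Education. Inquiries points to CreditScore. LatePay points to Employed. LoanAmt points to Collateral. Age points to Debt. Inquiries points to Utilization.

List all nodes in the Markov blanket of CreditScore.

{Education, Income, Inquiries, LoanAmt, Tenure}

Recall MB(v) = parents ∪ children ∪ spouses, where spouses are the other parents of v's children.
CreditScore's parents: Inquiries, LoanAmt.
CreditScore has children Income, Tenure.
Co-parents of CreditScore (other parents of its children):
  Income also has parents Education, LoanAmt.
  parents(Tenure) \ {CreditScore} = {Income, LoanAmt}.
MB(CreditScore) = {Education, Income, Inquiries, LoanAmt, Tenure}.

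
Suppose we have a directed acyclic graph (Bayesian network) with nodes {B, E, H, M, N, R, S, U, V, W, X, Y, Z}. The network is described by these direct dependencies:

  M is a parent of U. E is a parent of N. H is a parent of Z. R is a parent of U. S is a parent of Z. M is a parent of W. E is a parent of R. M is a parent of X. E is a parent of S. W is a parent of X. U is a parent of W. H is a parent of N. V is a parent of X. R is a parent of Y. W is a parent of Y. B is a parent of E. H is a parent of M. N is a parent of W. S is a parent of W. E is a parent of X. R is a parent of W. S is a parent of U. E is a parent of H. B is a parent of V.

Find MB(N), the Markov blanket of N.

N has child W.
Pa(N) = {E, H}.
Co-parents of N (other parents of its children):
  W: M, R, S, U
So the Markov blanket of N is {E, H, M, R, S, U, W}.

{E, H, M, R, S, U, W}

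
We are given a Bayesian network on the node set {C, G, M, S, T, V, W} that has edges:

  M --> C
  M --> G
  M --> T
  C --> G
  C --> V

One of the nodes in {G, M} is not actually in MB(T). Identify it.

Ch(T) = {}.
Parents of T: M.
With no children, T has no spouses; the co-parent set is empty.
MB(T) = {M}.
G is neither a parent, child, nor co-parent of T, so it does not belong.

G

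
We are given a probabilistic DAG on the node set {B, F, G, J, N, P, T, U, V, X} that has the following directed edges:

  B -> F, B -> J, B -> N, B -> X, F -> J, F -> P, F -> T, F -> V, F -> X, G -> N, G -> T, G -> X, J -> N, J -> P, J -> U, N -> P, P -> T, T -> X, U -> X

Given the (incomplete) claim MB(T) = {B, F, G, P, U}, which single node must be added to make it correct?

X

Parents of T: F, G, P.
T's children: X.
Co-parents of T (other parents of its children):
  X: B, F, G, U
MB(T) = {B, F, G, P, U, X}.
Comparing with the claimed set, X is missing.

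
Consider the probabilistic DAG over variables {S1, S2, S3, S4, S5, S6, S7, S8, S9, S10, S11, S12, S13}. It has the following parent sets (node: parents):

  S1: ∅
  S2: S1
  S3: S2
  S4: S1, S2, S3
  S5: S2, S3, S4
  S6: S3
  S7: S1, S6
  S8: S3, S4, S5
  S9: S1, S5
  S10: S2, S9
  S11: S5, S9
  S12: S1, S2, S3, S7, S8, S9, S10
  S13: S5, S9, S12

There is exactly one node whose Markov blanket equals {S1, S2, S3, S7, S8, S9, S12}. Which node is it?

S10

The target node must have every member of {S1, S2, S3, S7, S8, S9, S12} as a parent, child, or co-parent, and no others.
Parents of S10: S2, S9; children: S12; co-parents: S1, S2, S3, S7, S8, S9.
These exactly cover the given set, so the node is S10.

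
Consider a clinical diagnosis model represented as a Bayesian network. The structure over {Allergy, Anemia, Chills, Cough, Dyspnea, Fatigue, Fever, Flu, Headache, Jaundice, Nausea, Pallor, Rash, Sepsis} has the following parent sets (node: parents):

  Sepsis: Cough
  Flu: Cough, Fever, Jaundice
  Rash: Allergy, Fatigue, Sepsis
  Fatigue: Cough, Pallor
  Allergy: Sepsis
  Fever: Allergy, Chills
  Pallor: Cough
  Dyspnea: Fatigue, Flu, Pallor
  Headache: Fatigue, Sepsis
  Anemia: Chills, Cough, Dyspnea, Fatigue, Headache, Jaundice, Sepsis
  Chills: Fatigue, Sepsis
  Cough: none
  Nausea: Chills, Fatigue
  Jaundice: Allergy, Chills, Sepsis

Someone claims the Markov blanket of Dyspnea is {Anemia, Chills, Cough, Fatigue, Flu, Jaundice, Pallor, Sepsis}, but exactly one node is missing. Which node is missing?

Headache

By definition, MB(Dyspnea) is built from Dyspnea's parents, Dyspnea's children, and the co-parents of Dyspnea.
Dyspnea has parents Fatigue, Flu, Pallor.
Dyspnea's children: Anemia.
For each child, the remaining parents (spouses of Dyspnea):
  Anemia's other parents are Chills, Cough, Fatigue, Headache, Jaundice, Sepsis.
MB(Dyspnea) = {Anemia, Chills, Cough, Fatigue, Flu, Headache, Jaundice, Pallor, Sepsis}.
Comparing with the claimed set, Headache is missing.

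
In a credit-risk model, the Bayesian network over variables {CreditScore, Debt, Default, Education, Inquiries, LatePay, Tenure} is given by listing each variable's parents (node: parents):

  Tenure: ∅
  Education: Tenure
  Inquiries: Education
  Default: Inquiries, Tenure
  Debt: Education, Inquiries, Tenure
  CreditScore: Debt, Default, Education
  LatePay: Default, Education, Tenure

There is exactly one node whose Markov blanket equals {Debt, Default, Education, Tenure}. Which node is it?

The target node must have every member of {Debt, Default, Education, Tenure} as a parent, child, or co-parent, and no others.
Parents of Inquiries: Education; children: Debt, Default; co-parents: Education, Tenure.
These exactly cover the given set, so the node is Inquiries.

Inquiries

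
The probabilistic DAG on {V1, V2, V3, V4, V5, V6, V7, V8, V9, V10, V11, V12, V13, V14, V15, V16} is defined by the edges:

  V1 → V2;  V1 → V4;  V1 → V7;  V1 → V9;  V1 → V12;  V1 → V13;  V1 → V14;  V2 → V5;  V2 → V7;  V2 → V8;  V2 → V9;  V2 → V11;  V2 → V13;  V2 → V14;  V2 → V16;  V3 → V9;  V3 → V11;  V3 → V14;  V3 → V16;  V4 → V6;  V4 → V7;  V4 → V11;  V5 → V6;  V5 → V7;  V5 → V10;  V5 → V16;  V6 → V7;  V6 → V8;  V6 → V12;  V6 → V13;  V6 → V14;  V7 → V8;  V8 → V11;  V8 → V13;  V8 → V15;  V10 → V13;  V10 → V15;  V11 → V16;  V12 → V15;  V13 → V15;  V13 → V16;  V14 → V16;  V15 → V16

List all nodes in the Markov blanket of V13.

V13 has children V15, V16.
Parents of V13: V1, V2, V6, V8, V10.
Other parents of V13's children:
  V15: V8, V10, V12
  V16: V2, V3, V5, V11, V14, V15
Union: {V1, V2, V6, V8, V10} ∪ {V15, V16} ∪ {V2, V3, V5, V8, V10, V11, V12, V14, V15} = {V1, V2, V3, V5, V6, V8, V10, V11, V12, V14, V15, V16}.

{V1, V2, V3, V5, V6, V8, V10, V11, V12, V14, V15, V16}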